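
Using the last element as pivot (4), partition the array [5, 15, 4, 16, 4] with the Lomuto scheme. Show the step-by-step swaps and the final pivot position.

Lomuto partition with pivot = 4:

Initial array: [5, 15, 4, 16, 4]

arr[0]=5 > 4: no swap
arr[1]=15 > 4: no swap
arr[2]=4 <= 4: swap with position 0, array becomes [4, 15, 5, 16, 4]
arr[3]=16 > 4: no swap

Place pivot at position 1: [4, 4, 5, 16, 15]
Pivot position: 1

After partitioning with pivot 4, the array becomes [4, 4, 5, 16, 15]. The pivot is placed at index 1. All elements to the left of the pivot are <= 4, and all elements to the right are > 4.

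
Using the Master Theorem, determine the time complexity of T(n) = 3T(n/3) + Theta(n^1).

Master Theorem for T(n) = 3T(n/3) + O(n^1):

a = 3, b = 3, c = 1
log_b(a) = log_3(3) = 1.0000

Case 2: c = 1 = log_3(3) = 1.0000
T(n) = O(n^1 log n) = O(n log n)

For T(n) = 3T(n/3) + O(n^1): log_3(3) = 1.0000. This is Case 2 of the Master Theorem (c = log_b(a), equal work at all levels), giving O(n log n).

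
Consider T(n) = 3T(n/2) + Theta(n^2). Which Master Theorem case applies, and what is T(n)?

Master Theorem for T(n) = 3T(n/2) + O(n^2):

a = 3, b = 2, c = 2
log_b(a) = log_2(3) = 1.5850

Case 3: c = 2 > log_2(3) = 1.5850
T(n) = O(n^2) = O(n^2)

For T(n) = 3T(n/2) + O(n^2): log_2(3) = 1.5850. This is Case 3 of the Master Theorem (c > log_b(a), work dominated by root), giving O(n^2).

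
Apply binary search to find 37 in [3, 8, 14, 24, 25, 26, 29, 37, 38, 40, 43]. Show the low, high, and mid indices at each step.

Binary search for 37 in [3, 8, 14, 24, 25, 26, 29, 37, 38, 40, 43]:

lo=0, hi=10, mid=5, arr[mid]=26 -> 26 < 37, search right half
lo=6, hi=10, mid=8, arr[mid]=38 -> 38 > 37, search left half
lo=6, hi=7, mid=6, arr[mid]=29 -> 29 < 37, search right half
lo=7, hi=7, mid=7, arr[mid]=37 -> Found target at index 7!

Binary search finds 37 at index 7 after 4 comparisons. The search repeatedly halves the search space by comparing with the middle element.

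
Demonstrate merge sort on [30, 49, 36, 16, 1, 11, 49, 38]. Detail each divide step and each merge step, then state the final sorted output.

Merge sort trace:

Split: [30, 49, 36, 16, 1, 11, 49, 38] -> [30, 49, 36, 16] and [1, 11, 49, 38]
  Split: [30, 49, 36, 16] -> [30, 49] and [36, 16]
    Split: [30, 49] -> [30] and [49]
    Merge: [30] + [49] -> [30, 49]
    Split: [36, 16] -> [36] and [16]
    Merge: [36] + [16] -> [16, 36]
  Merge: [30, 49] + [16, 36] -> [16, 30, 36, 49]
  Split: [1, 11, 49, 38] -> [1, 11] and [49, 38]
    Split: [1, 11] -> [1] and [11]
    Merge: [1] + [11] -> [1, 11]
    Split: [49, 38] -> [49] and [38]
    Merge: [49] + [38] -> [38, 49]
  Merge: [1, 11] + [38, 49] -> [1, 11, 38, 49]
Merge: [16, 30, 36, 49] + [1, 11, 38, 49] -> [1, 11, 16, 30, 36, 38, 49, 49]

Final sorted array: [1, 11, 16, 30, 36, 38, 49, 49]

The merge sort proceeds by recursively splitting the array and merging sorted halves.
After all merges, the sorted array is [1, 11, 16, 30, 36, 38, 49, 49].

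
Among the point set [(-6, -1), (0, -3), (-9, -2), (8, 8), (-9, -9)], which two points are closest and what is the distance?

Computing all pairwise distances among 5 points:

d((-6, -1), (0, -3)) = 6.3246
d((-6, -1), (-9, -2)) = 3.1623 <-- minimum
d((-6, -1), (8, 8)) = 16.6433
d((-6, -1), (-9, -9)) = 8.544
d((0, -3), (-9, -2)) = 9.0554
d((0, -3), (8, 8)) = 13.6015
d((0, -3), (-9, -9)) = 10.8167
d((-9, -2), (8, 8)) = 19.7231
d((-9, -2), (-9, -9)) = 7.0
d((8, 8), (-9, -9)) = 24.0416

Closest pair: (-6, -1) and (-9, -2) with distance 3.1623

The closest pair is (-6, -1) and (-9, -2) with Euclidean distance 3.1623. For 5 points, brute-force pairwise comparison is shown above. For large n, the divide-and-conquer algorithm (sort by x, recurse on halves, check the dividing strip) achieves O(n log n).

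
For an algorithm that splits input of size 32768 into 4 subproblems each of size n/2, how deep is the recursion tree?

For divide and conquer with division factor 2:

Problem sizes at each level:
Level 0: 32768
Level 1: 16384
Level 2: 8192
Level 3: 4096
Level 4: 2048
Level 5: 1024
Level 6: 512
Level 7: 256
Level 8: 128
Level 9: 64
Level 10: 32
Level 11: 16
Level 12: 8
Level 13: 4
Level 14: 2
Level 15: 1

The root is level 0 and the size-1 base case is level 15 (the tree spans levels 0 through 15, i.e. 16 levels counting the root), so the depth is the number of divisions: log_2(32768) = 15

The recursion tree depth is log_2(32768) = 15. At each level, the problem size is divided by 2, so it takes 15 divisions to reduce to a base case of size 1. The algorithm makes 4 recursive calls at each level.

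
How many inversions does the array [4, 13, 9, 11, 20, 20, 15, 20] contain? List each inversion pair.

Finding inversions in [4, 13, 9, 11, 20, 20, 15, 20]:

(1, 2): arr[1]=13 > arr[2]=9
(1, 3): arr[1]=13 > arr[3]=11
(4, 6): arr[4]=20 > arr[6]=15
(5, 6): arr[5]=20 > arr[6]=15

Total inversions: 4

The array has 4 inversion(s): (1,2), (1,3), (4,6), (5,6). Each pair (i,j) satisfies i < j and arr[i] > arr[j].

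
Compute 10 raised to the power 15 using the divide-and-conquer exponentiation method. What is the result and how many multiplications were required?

Computing 10^15 by squaring (build up from 10^1; each line after the first costs one multiplication):

10^1 = 10
10^2 = (10^1)^2 = 10^2 = 100
10^3 = 10 * 10^2 = 10 * 100 = 1000
10^6 = (10^3)^2 = 1000^2 = 1000000
10^7 = 10 * 10^6 = 10 * 1000000 = 10000000
10^14 = (10^7)^2 = 10000000^2 = 100000000000000
10^15 = 10 * 10^14 = 10 * 100000000000000 = 1000000000000000

Result: 1000000000000000
Multiplications needed: 6 (6 lines after 10^1)

10^15 = 1000000000000000. Using exponentiation by squaring, this requires 6 multiplications. The key idea: if the exponent is even, square the half-power; if odd, multiply by the base once.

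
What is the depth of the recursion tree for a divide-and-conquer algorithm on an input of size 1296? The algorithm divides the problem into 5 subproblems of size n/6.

For divide and conquer with division factor 6:

Problem sizes at each level:
Level 0: 1296
Level 1: 216
Level 2: 36
Level 3: 6
Level 4: 1

The root is level 0 and the size-1 base case is level 4 (the tree spans levels 0 through 4, i.e. 5 levels counting the root), so the depth is the number of divisions: log_6(1296) = 4

The recursion tree depth is log_6(1296) = 4. At each level, the problem size is divided by 6, so it takes 4 divisions to reduce to a base case of size 1. The algorithm makes 5 recursive calls at each level.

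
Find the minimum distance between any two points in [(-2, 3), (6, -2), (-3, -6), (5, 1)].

Computing all pairwise distances among 4 points:

d((-2, 3), (6, -2)) = 9.434
d((-2, 3), (-3, -6)) = 9.0554
d((-2, 3), (5, 1)) = 7.2801
d((6, -2), (-3, -6)) = 9.8489
d((6, -2), (5, 1)) = 3.1623 <-- minimum
d((-3, -6), (5, 1)) = 10.6301

Closest pair: (6, -2) and (5, 1) with distance 3.1623

The closest pair is (6, -2) and (5, 1) with Euclidean distance 3.1623. For 4 points, brute-force pairwise comparison is shown above. For large n, the divide-and-conquer algorithm (sort by x, recurse on halves, check the dividing strip) achieves O(n log n).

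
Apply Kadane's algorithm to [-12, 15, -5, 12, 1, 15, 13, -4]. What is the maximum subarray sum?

Using Kadane's algorithm on [-12, 15, -5, 12, 1, 15, 13, -4]:

Scanning through the array:
Position 1 (value 15): max_ending_here = 15, max_so_far = 15
Position 2 (value -5): max_ending_here = 10, max_so_far = 15
Position 3 (value 12): max_ending_here = 22, max_so_far = 22
Position 4 (value 1): max_ending_here = 23, max_so_far = 23
Position 5 (value 15): max_ending_here = 38, max_so_far = 38
Position 6 (value 13): max_ending_here = 51, max_so_far = 51
Position 7 (value -4): max_ending_here = 47, max_so_far = 51

Maximum subarray: [15, -5, 12, 1, 15, 13]
Maximum sum: 51

The maximum subarray is [15, -5, 12, 1, 15, 13] with sum 51. This subarray runs from index 1 to index 6.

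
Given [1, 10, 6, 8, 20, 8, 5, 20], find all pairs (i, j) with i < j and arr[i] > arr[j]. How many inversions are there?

Finding inversions in [1, 10, 6, 8, 20, 8, 5, 20]:

(1, 2): arr[1]=10 > arr[2]=6
(1, 3): arr[1]=10 > arr[3]=8
(1, 5): arr[1]=10 > arr[5]=8
(1, 6): arr[1]=10 > arr[6]=5
(2, 6): arr[2]=6 > arr[6]=5
(3, 6): arr[3]=8 > arr[6]=5
(4, 5): arr[4]=20 > arr[5]=8
(4, 6): arr[4]=20 > arr[6]=5
(5, 6): arr[5]=8 > arr[6]=5

Total inversions: 9

The array has 9 inversion(s): (1,2), (1,3), (1,5), (1,6), (2,6), (3,6), (4,5), (4,6), (5,6). Each pair (i,j) satisfies i < j and arr[i] > arr[j].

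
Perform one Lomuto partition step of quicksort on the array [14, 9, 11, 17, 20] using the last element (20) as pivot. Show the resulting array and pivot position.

Lomuto partition with pivot = 20:

Initial array: [14, 9, 11, 17, 20]

arr[0]=14 <= 20: swap with position 0, array becomes [14, 9, 11, 17, 20]
arr[1]=9 <= 20: swap with position 1, array becomes [14, 9, 11, 17, 20]
arr[2]=11 <= 20: swap with position 2, array becomes [14, 9, 11, 17, 20]
arr[3]=17 <= 20: swap with position 3, array becomes [14, 9, 11, 17, 20]

Place pivot at position 4: [14, 9, 11, 17, 20]
Pivot position: 4

After partitioning with pivot 20, the array becomes [14, 9, 11, 17, 20]. The pivot is placed at index 4. All elements to the left of the pivot are <= 20, and all elements to the right are > 20.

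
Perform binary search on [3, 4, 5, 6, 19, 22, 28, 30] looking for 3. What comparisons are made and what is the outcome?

Binary search for 3 in [3, 4, 5, 6, 19, 22, 28, 30]:

lo=0, hi=7, mid=3, arr[mid]=6 -> 6 > 3, search left half
lo=0, hi=2, mid=1, arr[mid]=4 -> 4 > 3, search left half
lo=0, hi=0, mid=0, arr[mid]=3 -> Found target at index 0!

Binary search finds 3 at index 0 after 3 comparisons. The search repeatedly halves the search space by comparing with the middle element.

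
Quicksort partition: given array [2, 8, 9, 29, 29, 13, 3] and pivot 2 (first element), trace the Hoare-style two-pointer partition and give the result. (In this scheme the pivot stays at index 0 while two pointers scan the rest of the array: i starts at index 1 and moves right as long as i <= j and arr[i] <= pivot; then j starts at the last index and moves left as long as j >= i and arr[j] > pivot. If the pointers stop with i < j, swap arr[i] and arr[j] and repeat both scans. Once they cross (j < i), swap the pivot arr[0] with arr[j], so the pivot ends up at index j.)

Hoare-style two-pointer partition with pivot = 2:

Initial array: [2, 8, 9, 29, 29, 13, 3]

Pointers start at i = 1, j = 6.
i ends at 1, j ends at 0: the pointers have crossed (j < i), so scanning stops.

j = 0, so swapping arr[0] with arr[j] leaves the pivot at position 0: [2, 8, 9, 29, 29, 13, 3]
Pivot position: 0

After partitioning with pivot 2, the array becomes [2, 8, 9, 29, 29, 13, 3]. The pivot is placed at index 0. All elements to the left of the pivot are <= 2, and all elements to the right are > 2.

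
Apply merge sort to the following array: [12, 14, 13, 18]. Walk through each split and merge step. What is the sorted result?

Merge sort trace:

Split: [12, 14, 13, 18] -> [12, 14] and [13, 18]
  Split: [12, 14] -> [12] and [14]
  Merge: [12] + [14] -> [12, 14]
  Split: [13, 18] -> [13] and [18]
  Merge: [13] + [18] -> [13, 18]
Merge: [12, 14] + [13, 18] -> [12, 13, 14, 18]

Final sorted array: [12, 13, 14, 18]

The merge sort proceeds by recursively splitting the array and merging sorted halves.
After all merges, the sorted array is [12, 13, 14, 18].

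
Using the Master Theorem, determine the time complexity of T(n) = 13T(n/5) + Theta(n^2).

Master Theorem for T(n) = 13T(n/5) + O(n^2):

a = 13, b = 5, c = 2
log_b(a) = log_5(13) = 1.5937

Case 3: c = 2 > log_5(13) = 1.5937
T(n) = O(n^2) = O(n^2)

For T(n) = 13T(n/5) + O(n^2): log_5(13) = 1.5937. This is Case 3 of the Master Theorem (c > log_b(a), work dominated by root), giving O(n^2).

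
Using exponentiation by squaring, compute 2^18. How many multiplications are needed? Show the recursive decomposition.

Computing 2^18 by squaring (build up from 2^1; each line after the first costs one multiplication):

2^1 = 2
2^2 = (2^1)^2 = 2^2 = 4
2^4 = (2^2)^2 = 4^2 = 16
2^8 = (2^4)^2 = 16^2 = 256
2^9 = 2 * 2^8 = 2 * 256 = 512
2^18 = (2^9)^2 = 512^2 = 262144

Result: 262144
Multiplications needed: 5 (5 lines after 2^1)

2^18 = 262144. Using exponentiation by squaring, this requires 5 multiplications. The key idea: if the exponent is even, square the half-power; if odd, multiply by the base once.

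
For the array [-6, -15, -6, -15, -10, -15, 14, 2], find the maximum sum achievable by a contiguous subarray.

Using Kadane's algorithm on [-6, -15, -6, -15, -10, -15, 14, 2]:

Scanning through the array:
Position 1 (value -15): max_ending_here = -15, max_so_far = -6
Position 2 (value -6): max_ending_here = -6, max_so_far = -6
Position 3 (value -15): max_ending_here = -15, max_so_far = -6
Position 4 (value -10): max_ending_here = -10, max_so_far = -6
Position 5 (value -15): max_ending_here = -15, max_so_far = -6
Position 6 (value 14): max_ending_here = 14, max_so_far = 14
Position 7 (value 2): max_ending_here = 16, max_so_far = 16

Maximum subarray: [14, 2]
Maximum sum: 16

The maximum subarray is [14, 2] with sum 16. This subarray runs from index 6 to index 7.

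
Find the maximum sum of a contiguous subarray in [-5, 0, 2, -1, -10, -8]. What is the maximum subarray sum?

Using Kadane's algorithm on [-5, 0, 2, -1, -10, -8]:

Scanning through the array:
Position 1 (value 0): max_ending_here = 0, max_so_far = 0
Position 2 (value 2): max_ending_here = 2, max_so_far = 2
Position 3 (value -1): max_ending_here = 1, max_so_far = 2
Position 4 (value -10): max_ending_here = -9, max_so_far = 2
Position 5 (value -8): max_ending_here = -8, max_so_far = 2

Maximum subarray: [0, 2]
Maximum sum: 2

The maximum subarray is [0, 2] with sum 2. This subarray runs from index 1 to index 2.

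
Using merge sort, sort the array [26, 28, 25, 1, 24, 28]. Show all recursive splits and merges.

Merge sort trace:

Split: [26, 28, 25, 1, 24, 28] -> [26, 28, 25] and [1, 24, 28]
  Split: [26, 28, 25] -> [26] and [28, 25]
    Split: [28, 25] -> [28] and [25]
    Merge: [28] + [25] -> [25, 28]
  Merge: [26] + [25, 28] -> [25, 26, 28]
  Split: [1, 24, 28] -> [1] and [24, 28]
    Split: [24, 28] -> [24] and [28]
    Merge: [24] + [28] -> [24, 28]
  Merge: [1] + [24, 28] -> [1, 24, 28]
Merge: [25, 26, 28] + [1, 24, 28] -> [1, 24, 25, 26, 28, 28]

Final sorted array: [1, 24, 25, 26, 28, 28]

The merge sort proceeds by recursively splitting the array and merging sorted halves.
After all merges, the sorted array is [1, 24, 25, 26, 28, 28].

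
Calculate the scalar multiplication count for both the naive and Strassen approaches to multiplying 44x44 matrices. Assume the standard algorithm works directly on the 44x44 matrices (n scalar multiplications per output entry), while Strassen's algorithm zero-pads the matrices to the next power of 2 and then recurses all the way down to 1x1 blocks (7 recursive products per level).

Matrix multiplication for 44x44 matrices:

Strassen's algorithm requires power-of-2 dimensions. Pad 44x44 to 64x64 (next power of 2).

Standard algorithm: 44^3 = 85184 multiplications
Strassen's algorithm: 7^(log2(64)) = 7^6 = 117649 multiplications
Difference: 85184 - 117649 = -32465 (Strassen uses MORE here due to padding overhead — for small or just-over-power-of-2 n, padding can outweigh the per-level savings)

Standard: 85184 multiplications (44^3). Strassen: 117649 multiplications (7^6, after padding to 64x64). Strassen reduces 8 recursive multiplications to 7 at each level.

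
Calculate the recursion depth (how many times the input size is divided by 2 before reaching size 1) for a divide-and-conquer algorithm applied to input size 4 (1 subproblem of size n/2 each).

For divide and conquer with division factor 2:

Problem sizes at each level:
Level 0: 4
Level 1: 2
Level 2: 1

The root is level 0 and the size-1 base case is level 2 (the tree spans levels 0 through 2, i.e. 3 levels counting the root), so the depth is the number of divisions: log_2(4) = 2

The recursion tree depth is log_2(4) = 2. At each level, the problem size is divided by 2, so it takes 2 divisions to reduce to a base case of size 1. The algorithm makes 1 recursive call at each level.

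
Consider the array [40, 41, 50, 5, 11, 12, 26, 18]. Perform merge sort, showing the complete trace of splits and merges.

Merge sort trace:

Split: [40, 41, 50, 5, 11, 12, 26, 18] -> [40, 41, 50, 5] and [11, 12, 26, 18]
  Split: [40, 41, 50, 5] -> [40, 41] and [50, 5]
    Split: [40, 41] -> [40] and [41]
    Merge: [40] + [41] -> [40, 41]
    Split: [50, 5] -> [50] and [5]
    Merge: [50] + [5] -> [5, 50]
  Merge: [40, 41] + [5, 50] -> [5, 40, 41, 50]
  Split: [11, 12, 26, 18] -> [11, 12] and [26, 18]
    Split: [11, 12] -> [11] and [12]
    Merge: [11] + [12] -> [11, 12]
    Split: [26, 18] -> [26] and [18]
    Merge: [26] + [18] -> [18, 26]
  Merge: [11, 12] + [18, 26] -> [11, 12, 18, 26]
Merge: [5, 40, 41, 50] + [11, 12, 18, 26] -> [5, 11, 12, 18, 26, 40, 41, 50]

Final sorted array: [5, 11, 12, 18, 26, 40, 41, 50]

The merge sort proceeds by recursively splitting the array and merging sorted halves.
After all merges, the sorted array is [5, 11, 12, 18, 26, 40, 41, 50].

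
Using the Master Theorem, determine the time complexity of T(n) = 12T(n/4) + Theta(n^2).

Master Theorem for T(n) = 12T(n/4) + O(n^2):

a = 12, b = 4, c = 2
log_b(a) = log_4(12) = 1.7925

Case 3: c = 2 > log_4(12) = 1.7925
T(n) = O(n^2) = O(n^2)

For T(n) = 12T(n/4) + O(n^2): log_4(12) = 1.7925. This is Case 3 of the Master Theorem (c > log_b(a), work dominated by root), giving O(n^2).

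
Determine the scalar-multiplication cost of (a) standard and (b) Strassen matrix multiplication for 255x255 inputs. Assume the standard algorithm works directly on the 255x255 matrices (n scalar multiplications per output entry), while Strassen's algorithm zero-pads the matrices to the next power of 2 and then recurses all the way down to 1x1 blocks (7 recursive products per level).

Matrix multiplication for 255x255 matrices:

Strassen's algorithm requires power-of-2 dimensions. Pad 255x255 to 256x256 (next power of 2).

Standard algorithm: 255^3 = 16581375 multiplications
Strassen's algorithm: 7^(log2(256)) = 7^8 = 5764801 multiplications
Savings: 16581375 - 5764801 = 10816574 multiplications

Standard: 16581375 multiplications (255^3). Strassen: 5764801 multiplications (7^8, after padding to 256x256). Strassen reduces 8 recursive multiplications to 7 at each level.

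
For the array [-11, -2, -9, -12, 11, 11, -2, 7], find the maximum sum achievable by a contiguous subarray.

Using Kadane's algorithm on [-11, -2, -9, -12, 11, 11, -2, 7]:

Scanning through the array:
Position 1 (value -2): max_ending_here = -2, max_so_far = -2
Position 2 (value -9): max_ending_here = -9, max_so_far = -2
Position 3 (value -12): max_ending_here = -12, max_so_far = -2
Position 4 (value 11): max_ending_here = 11, max_so_far = 11
Position 5 (value 11): max_ending_here = 22, max_so_far = 22
Position 6 (value -2): max_ending_here = 20, max_so_far = 22
Position 7 (value 7): max_ending_here = 27, max_so_far = 27

Maximum subarray: [11, 11, -2, 7]
Maximum sum: 27

The maximum subarray is [11, 11, -2, 7] with sum 27. This subarray runs from index 4 to index 7.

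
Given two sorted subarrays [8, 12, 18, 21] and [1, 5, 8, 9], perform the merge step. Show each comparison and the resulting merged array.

Merging process:

Compare 8 vs 1: take 1 from right. Merged: [1]
Compare 8 vs 5: take 5 from right. Merged: [1, 5]
Compare 8 vs 8: take 8 from left. Merged: [1, 5, 8]
Compare 12 vs 8: take 8 from right. Merged: [1, 5, 8, 8]
Compare 12 vs 9: take 9 from right. Merged: [1, 5, 8, 8, 9]
Append remaining from left: [12, 18, 21]. Merged: [1, 5, 8, 8, 9, 12, 18, 21]

Final merged array: [1, 5, 8, 8, 9, 12, 18, 21]
Total comparisons: 5

The merged array is [1, 5, 8, 8, 9, 12, 18, 21], requiring 5 comparisons. The merge step runs in O(n) time where n is the total number of elements.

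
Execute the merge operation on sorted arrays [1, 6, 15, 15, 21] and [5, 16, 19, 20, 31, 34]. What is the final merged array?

Merging process:

Compare 1 vs 5: take 1 from left. Merged: [1]
Compare 6 vs 5: take 5 from right. Merged: [1, 5]
Compare 6 vs 16: take 6 from left. Merged: [1, 5, 6]
Compare 15 vs 16: take 15 from left. Merged: [1, 5, 6, 15]
Compare 15 vs 16: take 15 from left. Merged: [1, 5, 6, 15, 15]
Compare 21 vs 16: take 16 from right. Merged: [1, 5, 6, 15, 15, 16]
Compare 21 vs 19: take 19 from right. Merged: [1, 5, 6, 15, 15, 16, 19]
Compare 21 vs 20: take 20 from right. Merged: [1, 5, 6, 15, 15, 16, 19, 20]
Compare 21 vs 31: take 21 from left. Merged: [1, 5, 6, 15, 15, 16, 19, 20, 21]
Append remaining from right: [31, 34]. Merged: [1, 5, 6, 15, 15, 16, 19, 20, 21, 31, 34]

Final merged array: [1, 5, 6, 15, 15, 16, 19, 20, 21, 31, 34]
Total comparisons: 9

The merged array is [1, 5, 6, 15, 15, 16, 19, 20, 21, 31, 34], requiring 9 comparisons. The merge step runs in O(n) time where n is the total number of elements.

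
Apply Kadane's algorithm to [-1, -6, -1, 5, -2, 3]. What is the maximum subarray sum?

Using Kadane's algorithm on [-1, -6, -1, 5, -2, 3]:

Scanning through the array:
Position 1 (value -6): max_ending_here = -6, max_so_far = -1
Position 2 (value -1): max_ending_here = -1, max_so_far = -1
Position 3 (value 5): max_ending_here = 5, max_so_far = 5
Position 4 (value -2): max_ending_here = 3, max_so_far = 5
Position 5 (value 3): max_ending_here = 6, max_so_far = 6

Maximum subarray: [5, -2, 3]
Maximum sum: 6

The maximum subarray is [5, -2, 3] with sum 6. This subarray runs from index 3 to index 5.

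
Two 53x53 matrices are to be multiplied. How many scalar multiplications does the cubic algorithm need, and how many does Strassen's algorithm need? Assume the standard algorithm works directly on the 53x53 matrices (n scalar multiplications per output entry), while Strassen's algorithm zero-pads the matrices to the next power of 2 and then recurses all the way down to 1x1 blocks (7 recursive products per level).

Matrix multiplication for 53x53 matrices:

Strassen's algorithm requires power-of-2 dimensions. Pad 53x53 to 64x64 (next power of 2).

Standard algorithm: 53^3 = 148877 multiplications
Strassen's algorithm: 7^(log2(64)) = 7^6 = 117649 multiplications
Savings: 148877 - 117649 = 31228 multiplications

Standard: 148877 multiplications (53^3). Strassen: 117649 multiplications (7^6, after padding to 64x64). Strassen reduces 8 recursive multiplications to 7 at each level.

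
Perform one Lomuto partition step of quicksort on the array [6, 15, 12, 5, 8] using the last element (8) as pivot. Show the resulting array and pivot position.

Lomuto partition with pivot = 8:

Initial array: [6, 15, 12, 5, 8]

arr[0]=6 <= 8: swap with position 0, array becomes [6, 15, 12, 5, 8]
arr[1]=15 > 8: no swap
arr[2]=12 > 8: no swap
arr[3]=5 <= 8: swap with position 1, array becomes [6, 5, 12, 15, 8]

Place pivot at position 2: [6, 5, 8, 15, 12]
Pivot position: 2

After partitioning with pivot 8, the array becomes [6, 5, 8, 15, 12]. The pivot is placed at index 2. All elements to the left of the pivot are <= 8, and all elements to the right are > 8.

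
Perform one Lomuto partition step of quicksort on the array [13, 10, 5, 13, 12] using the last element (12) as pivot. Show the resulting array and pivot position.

Lomuto partition with pivot = 12:

Initial array: [13, 10, 5, 13, 12]

arr[0]=13 > 12: no swap
arr[1]=10 <= 12: swap with position 0, array becomes [10, 13, 5, 13, 12]
arr[2]=5 <= 12: swap with position 1, array becomes [10, 5, 13, 13, 12]
arr[3]=13 > 12: no swap

Place pivot at position 2: [10, 5, 12, 13, 13]
Pivot position: 2

After partitioning with pivot 12, the array becomes [10, 5, 12, 13, 13]. The pivot is placed at index 2. All elements to the left of the pivot are <= 12, and all elements to the right are > 12.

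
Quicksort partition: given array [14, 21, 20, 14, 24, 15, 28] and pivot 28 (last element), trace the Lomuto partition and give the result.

Lomuto partition with pivot = 28:

Initial array: [14, 21, 20, 14, 24, 15, 28]

arr[0]=14 <= 28: swap with position 0, array becomes [14, 21, 20, 14, 24, 15, 28]
arr[1]=21 <= 28: swap with position 1, array becomes [14, 21, 20, 14, 24, 15, 28]
arr[2]=20 <= 28: swap with position 2, array becomes [14, 21, 20, 14, 24, 15, 28]
arr[3]=14 <= 28: swap with position 3, array becomes [14, 21, 20, 14, 24, 15, 28]
arr[4]=24 <= 28: swap with position 4, array becomes [14, 21, 20, 14, 24, 15, 28]
arr[5]=15 <= 28: swap with position 5, array becomes [14, 21, 20, 14, 24, 15, 28]

Place pivot at position 6: [14, 21, 20, 14, 24, 15, 28]
Pivot position: 6

After partitioning with pivot 28, the array becomes [14, 21, 20, 14, 24, 15, 28]. The pivot is placed at index 6. All elements to the left of the pivot are <= 28, and all elements to the right are > 28.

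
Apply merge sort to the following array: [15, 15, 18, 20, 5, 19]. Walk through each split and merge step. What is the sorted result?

Merge sort trace:

Split: [15, 15, 18, 20, 5, 19] -> [15, 15, 18] and [20, 5, 19]
  Split: [15, 15, 18] -> [15] and [15, 18]
    Split: [15, 18] -> [15] and [18]
    Merge: [15] + [18] -> [15, 18]
  Merge: [15] + [15, 18] -> [15, 15, 18]
  Split: [20, 5, 19] -> [20] and [5, 19]
    Split: [5, 19] -> [5] and [19]
    Merge: [5] + [19] -> [5, 19]
  Merge: [20] + [5, 19] -> [5, 19, 20]
Merge: [15, 15, 18] + [5, 19, 20] -> [5, 15, 15, 18, 19, 20]

Final sorted array: [5, 15, 15, 18, 19, 20]

The merge sort proceeds by recursively splitting the array and merging sorted halves.
After all merges, the sorted array is [5, 15, 15, 18, 19, 20].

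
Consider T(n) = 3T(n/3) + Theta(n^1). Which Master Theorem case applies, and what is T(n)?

Master Theorem for T(n) = 3T(n/3) + O(n^1):

a = 3, b = 3, c = 1
log_b(a) = log_3(3) = 1.0000

Case 2: c = 1 = log_3(3) = 1.0000
T(n) = O(n^1 log n) = O(n log n)

For T(n) = 3T(n/3) + O(n^1): log_3(3) = 1.0000. This is Case 2 of the Master Theorem (c = log_b(a), equal work at all levels), giving O(n log n).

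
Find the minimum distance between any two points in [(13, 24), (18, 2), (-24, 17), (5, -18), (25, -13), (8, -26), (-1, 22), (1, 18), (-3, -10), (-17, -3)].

Computing all pairwise distances among 10 points:

d((13, 24), (18, 2)) = 22.561
d((13, 24), (-24, 17)) = 37.6563
d((13, 24), (5, -18)) = 42.7551
d((13, 24), (25, -13)) = 38.8973
d((13, 24), (8, -26)) = 50.2494
d((13, 24), (-1, 22)) = 14.1421
d((13, 24), (1, 18)) = 13.4164
d((13, 24), (-3, -10)) = 37.5766
d((13, 24), (-17, -3)) = 40.3609
d((18, 2), (-24, 17)) = 44.5982
d((18, 2), (5, -18)) = 23.8537
d((18, 2), (25, -13)) = 16.5529
d((18, 2), (8, -26)) = 29.7321
d((18, 2), (-1, 22)) = 27.5862
d((18, 2), (1, 18)) = 23.3452
d((18, 2), (-3, -10)) = 24.1868
d((18, 2), (-17, -3)) = 35.3553
d((-24, 17), (5, -18)) = 45.4533
d((-24, 17), (25, -13)) = 57.4543
d((-24, 17), (8, -26)) = 53.6004
d((-24, 17), (-1, 22)) = 23.5372
d((-24, 17), (1, 18)) = 25.02
d((-24, 17), (-3, -10)) = 34.2053
d((-24, 17), (-17, -3)) = 21.1896
d((5, -18), (25, -13)) = 20.6155
d((5, -18), (8, -26)) = 8.544
d((5, -18), (-1, 22)) = 40.4475
d((5, -18), (1, 18)) = 36.2215
d((5, -18), (-3, -10)) = 11.3137
d((5, -18), (-17, -3)) = 26.6271
d((25, -13), (8, -26)) = 21.4009
d((25, -13), (-1, 22)) = 43.6005
d((25, -13), (1, 18)) = 39.2046
d((25, -13), (-3, -10)) = 28.1603
d((25, -13), (-17, -3)) = 43.1741
d((8, -26), (-1, 22)) = 48.8365
d((8, -26), (1, 18)) = 44.5533
d((8, -26), (-3, -10)) = 19.4165
d((8, -26), (-17, -3)) = 33.9706
d((-1, 22), (1, 18)) = 4.4721 <-- minimum
d((-1, 22), (-3, -10)) = 32.0624
d((-1, 22), (-17, -3)) = 29.6816
d((1, 18), (-3, -10)) = 28.2843
d((1, 18), (-17, -3)) = 27.6586
d((-3, -10), (-17, -3)) = 15.6525

Closest pair: (-1, 22) and (1, 18) with distance 4.4721

The closest pair is (-1, 22) and (1, 18) with Euclidean distance 4.4721. For 10 points, brute-force pairwise comparison is shown above. For large n, the divide-and-conquer algorithm (sort by x, recurse on halves, check the dividing strip) achieves O(n log n).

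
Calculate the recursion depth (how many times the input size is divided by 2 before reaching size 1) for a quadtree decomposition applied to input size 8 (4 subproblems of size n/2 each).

For divide and conquer with division factor 2:

Problem sizes at each level:
Level 0: 8
Level 1: 4
Level 2: 2
Level 3: 1

The root is level 0 and the size-1 base case is level 3 (the tree spans levels 0 through 3, i.e. 4 levels counting the root), so the depth is the number of divisions: log_2(8) = 3

The recursion tree depth is log_2(8) = 3. At each level, the problem size is divided by 2, so it takes 3 divisions to reduce to a base case of size 1. The algorithm makes 4 recursive calls at each level.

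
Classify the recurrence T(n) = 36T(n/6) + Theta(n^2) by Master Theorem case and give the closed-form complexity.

Master Theorem for T(n) = 36T(n/6) + O(n^2):

a = 36, b = 6, c = 2
log_b(a) = log_6(36) = 2.0000

Case 2: c = 2 = log_6(36) = 2.0000
T(n) = O(n^2 log n) = O(n^2 log n)

For T(n) = 36T(n/6) + O(n^2): log_6(36) = 2.0000. This is Case 2 of the Master Theorem (c = log_b(a), equal work at all levels), giving O(n^2 log n).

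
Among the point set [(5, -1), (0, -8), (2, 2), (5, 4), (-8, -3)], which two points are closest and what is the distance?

Computing all pairwise distances among 5 points:

d((5, -1), (0, -8)) = 8.6023
d((5, -1), (2, 2)) = 4.2426
d((5, -1), (5, 4)) = 5.0
d((5, -1), (-8, -3)) = 13.1529
d((0, -8), (2, 2)) = 10.198
d((0, -8), (5, 4)) = 13.0
d((0, -8), (-8, -3)) = 9.434
d((2, 2), (5, 4)) = 3.6056 <-- minimum
d((2, 2), (-8, -3)) = 11.1803
d((5, 4), (-8, -3)) = 14.7648

Closest pair: (2, 2) and (5, 4) with distance 3.6056

The closest pair is (2, 2) and (5, 4) with Euclidean distance 3.6056. For 5 points, brute-force pairwise comparison is shown above. For large n, the divide-and-conquer algorithm (sort by x, recurse on halves, check the dividing strip) achieves O(n log n).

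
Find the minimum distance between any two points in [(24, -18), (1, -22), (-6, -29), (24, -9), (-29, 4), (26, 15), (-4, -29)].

Computing all pairwise distances among 7 points:

d((24, -18), (1, -22)) = 23.3452
d((24, -18), (-6, -29)) = 31.9531
d((24, -18), (24, -9)) = 9.0
d((24, -18), (-29, 4)) = 57.3847
d((24, -18), (26, 15)) = 33.0606
d((24, -18), (-4, -29)) = 30.0832
d((1, -22), (-6, -29)) = 9.8995
d((1, -22), (24, -9)) = 26.4197
d((1, -22), (-29, 4)) = 39.6989
d((1, -22), (26, 15)) = 44.6542
d((1, -22), (-4, -29)) = 8.6023
d((-6, -29), (24, -9)) = 36.0555
d((-6, -29), (-29, 4)) = 40.2244
d((-6, -29), (26, 15)) = 54.4059
d((-6, -29), (-4, -29)) = 2.0 <-- minimum
d((24, -9), (-29, 4)) = 54.5711
d((24, -9), (26, 15)) = 24.0832
d((24, -9), (-4, -29)) = 34.4093
d((-29, 4), (26, 15)) = 56.0892
d((-29, 4), (-4, -29)) = 41.4005
d((26, 15), (-4, -29)) = 53.2541

Closest pair: (-6, -29) and (-4, -29) with distance 2.0

The closest pair is (-6, -29) and (-4, -29) with Euclidean distance 2.0. For 7 points, brute-force pairwise comparison is shown above. For large n, the divide-and-conquer algorithm (sort by x, recurse on halves, check the dividing strip) achieves O(n log n).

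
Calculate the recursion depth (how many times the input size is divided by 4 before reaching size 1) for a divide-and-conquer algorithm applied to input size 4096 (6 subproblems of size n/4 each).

For divide and conquer with division factor 4:

Problem sizes at each level:
Level 0: 4096
Level 1: 1024
Level 2: 256
Level 3: 64
Level 4: 16
Level 5: 4
Level 6: 1

The root is level 0 and the size-1 base case is level 6 (the tree spans levels 0 through 6, i.e. 7 levels counting the root), so the depth is the number of divisions: log_4(4096) = 6

The recursion tree depth is log_4(4096) = 6. At each level, the problem size is divided by 4, so it takes 6 divisions to reduce to a base case of size 1. The algorithm makes 6 recursive calls at each level.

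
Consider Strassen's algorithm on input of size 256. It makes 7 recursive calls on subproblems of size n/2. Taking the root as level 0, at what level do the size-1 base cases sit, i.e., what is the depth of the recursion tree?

For divide and conquer with division factor 2:

Problem sizes at each level:
Level 0: 256
Level 1: 128
Level 2: 64
Level 3: 32
Level 4: 16
Level 5: 8
Level 6: 4
Level 7: 2
Level 8: 1

The root is level 0 and the size-1 base case is level 8 (the tree spans levels 0 through 8, i.e. 9 levels counting the root), so the depth is the number of divisions: log_2(256) = 8

The recursion tree depth is log_2(256) = 8. At each level, the problem size is divided by 2, so it takes 8 divisions to reduce to a base case of size 1. The algorithm makes 7 recursive calls at each level.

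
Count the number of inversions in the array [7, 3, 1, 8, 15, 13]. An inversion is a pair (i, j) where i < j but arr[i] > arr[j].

Finding inversions in [7, 3, 1, 8, 15, 13]:

(0, 1): arr[0]=7 > arr[1]=3
(0, 2): arr[0]=7 > arr[2]=1
(1, 2): arr[1]=3 > arr[2]=1
(4, 5): arr[4]=15 > arr[5]=13

Total inversions: 4

The array has 4 inversion(s): (0,1), (0,2), (1,2), (4,5). Each pair (i,j) satisfies i < j and arr[i] > arr[j].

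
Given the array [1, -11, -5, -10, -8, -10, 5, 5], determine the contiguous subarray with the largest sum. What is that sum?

Using Kadane's algorithm on [1, -11, -5, -10, -8, -10, 5, 5]:

Scanning through the array:
Position 1 (value -11): max_ending_here = -10, max_so_far = 1
Position 2 (value -5): max_ending_here = -5, max_so_far = 1
Position 3 (value -10): max_ending_here = -10, max_so_far = 1
Position 4 (value -8): max_ending_here = -8, max_so_far = 1
Position 5 (value -10): max_ending_here = -10, max_so_far = 1
Position 6 (value 5): max_ending_here = 5, max_so_far = 5
Position 7 (value 5): max_ending_here = 10, max_so_far = 10

Maximum subarray: [5, 5]
Maximum sum: 10

The maximum subarray is [5, 5] with sum 10. This subarray runs from index 6 to index 7.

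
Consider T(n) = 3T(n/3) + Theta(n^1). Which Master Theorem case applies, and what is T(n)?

Master Theorem for T(n) = 3T(n/3) + O(n^1):

a = 3, b = 3, c = 1
log_b(a) = log_3(3) = 1.0000

Case 2: c = 1 = log_3(3) = 1.0000
T(n) = O(n^1 log n) = O(n log n)

For T(n) = 3T(n/3) + O(n^1): log_3(3) = 1.0000. This is Case 2 of the Master Theorem (c = log_b(a), equal work at all levels), giving O(n log n).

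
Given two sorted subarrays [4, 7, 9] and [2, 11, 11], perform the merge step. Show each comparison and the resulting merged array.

Merging process:

Compare 4 vs 2: take 2 from right. Merged: [2]
Compare 4 vs 11: take 4 from left. Merged: [2, 4]
Compare 7 vs 11: take 7 from left. Merged: [2, 4, 7]
Compare 9 vs 11: take 9 from left. Merged: [2, 4, 7, 9]
Append remaining from right: [11, 11]. Merged: [2, 4, 7, 9, 11, 11]

Final merged array: [2, 4, 7, 9, 11, 11]
Total comparisons: 4

The merged array is [2, 4, 7, 9, 11, 11], requiring 4 comparisons. The merge step runs in O(n) time where n is the total number of elements.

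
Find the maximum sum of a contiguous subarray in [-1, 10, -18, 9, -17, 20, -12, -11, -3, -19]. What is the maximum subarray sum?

Using Kadane's algorithm on [-1, 10, -18, 9, -17, 20, -12, -11, -3, -19]:

Scanning through the array:
Position 1 (value 10): max_ending_here = 10, max_so_far = 10
Position 2 (value -18): max_ending_here = -8, max_so_far = 10
Position 3 (value 9): max_ending_here = 9, max_so_far = 10
Position 4 (value -17): max_ending_here = -8, max_so_far = 10
Position 5 (value 20): max_ending_here = 20, max_so_far = 20
Position 6 (value -12): max_ending_here = 8, max_so_far = 20
Position 7 (value -11): max_ending_here = -3, max_so_far = 20
Position 8 (value -3): max_ending_here = -3, max_so_far = 20
Position 9 (value -19): max_ending_here = -19, max_so_far = 20

Maximum subarray: [20]
Maximum sum: 20

The maximum subarray is [20] with sum 20. This subarray runs from index 5 to index 5.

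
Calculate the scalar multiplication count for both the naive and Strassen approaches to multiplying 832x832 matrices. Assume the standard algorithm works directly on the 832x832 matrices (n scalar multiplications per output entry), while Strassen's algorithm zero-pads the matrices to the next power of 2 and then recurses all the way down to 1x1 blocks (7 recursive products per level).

Matrix multiplication for 832x832 matrices:

Strassen's algorithm requires power-of-2 dimensions. Pad 832x832 to 1024x1024 (next power of 2).

Standard algorithm: 832^3 = 575930368 multiplications
Strassen's algorithm: 7^(log2(1024)) = 7^10 = 282475249 multiplications
Savings: 575930368 - 282475249 = 293455119 multiplications

Standard: 575930368 multiplications (832^3). Strassen: 282475249 multiplications (7^10, after padding to 1024x1024). Strassen reduces 8 recursive multiplications to 7 at each level.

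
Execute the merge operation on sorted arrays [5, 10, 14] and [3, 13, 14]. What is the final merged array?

Merging process:

Compare 5 vs 3: take 3 from right. Merged: [3]
Compare 5 vs 13: take 5 from left. Merged: [3, 5]
Compare 10 vs 13: take 10 from left. Merged: [3, 5, 10]
Compare 14 vs 13: take 13 from right. Merged: [3, 5, 10, 13]
Compare 14 vs 14: take 14 from left. Merged: [3, 5, 10, 13, 14]
Append remaining from right: [14]. Merged: [3, 5, 10, 13, 14, 14]

Final merged array: [3, 5, 10, 13, 14, 14]
Total comparisons: 5

The merged array is [3, 5, 10, 13, 14, 14], requiring 5 comparisons. The merge step runs in O(n) time where n is the total number of elements.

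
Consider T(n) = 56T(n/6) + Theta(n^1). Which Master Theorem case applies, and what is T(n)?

Master Theorem for T(n) = 56T(n/6) + O(n^1):

a = 56, b = 6, c = 1
log_b(a) = log_6(56) = 2.2466

Case 1: c = 1 < log_6(56) = 2.2466
T(n) = O(n^(log_6 56))

For T(n) = 56T(n/6) + O(n^1): log_6(56) = 2.2466. This is Case 1 of the Master Theorem (c < log_b(a), work dominated by leaves), giving O(n^(log_6 56)).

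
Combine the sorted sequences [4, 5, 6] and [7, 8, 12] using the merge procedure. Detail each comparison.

Merging process:

Compare 4 vs 7: take 4 from left. Merged: [4]
Compare 5 vs 7: take 5 from left. Merged: [4, 5]
Compare 6 vs 7: take 6 from left. Merged: [4, 5, 6]
Append remaining from right: [7, 8, 12]. Merged: [4, 5, 6, 7, 8, 12]

Final merged array: [4, 5, 6, 7, 8, 12]
Total comparisons: 3

The merged array is [4, 5, 6, 7, 8, 12], requiring 3 comparisons. The merge step runs in O(n) time where n is the total number of elements.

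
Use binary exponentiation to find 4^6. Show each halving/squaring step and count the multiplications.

Computing 4^6 by squaring (build up from 4^1; each line after the first costs one multiplication):

4^1 = 4
4^2 = (4^1)^2 = 4^2 = 16
4^3 = 4 * 4^2 = 4 * 16 = 64
4^6 = (4^3)^2 = 64^2 = 4096

Result: 4096
Multiplications needed: 3 (3 lines after 4^1)

4^6 = 4096. Using exponentiation by squaring, this requires 3 multiplications. The key idea: if the exponent is even, square the half-power; if odd, multiply by the base once.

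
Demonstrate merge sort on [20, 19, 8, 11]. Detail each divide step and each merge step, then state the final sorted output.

Merge sort trace:

Split: [20, 19, 8, 11] -> [20, 19] and [8, 11]
  Split: [20, 19] -> [20] and [19]
  Merge: [20] + [19] -> [19, 20]
  Split: [8, 11] -> [8] and [11]
  Merge: [8] + [11] -> [8, 11]
Merge: [19, 20] + [8, 11] -> [8, 11, 19, 20]

Final sorted array: [8, 11, 19, 20]

The merge sort proceeds by recursively splitting the array and merging sorted halves.
After all merges, the sorted array is [8, 11, 19, 20].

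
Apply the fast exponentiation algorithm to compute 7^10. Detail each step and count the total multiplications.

Computing 7^10 by squaring (build up from 7^1; each line after the first costs one multiplication):

7^1 = 7
7^2 = (7^1)^2 = 7^2 = 49
7^4 = (7^2)^2 = 49^2 = 2401
7^5 = 7 * 7^4 = 7 * 2401 = 16807
7^10 = (7^5)^2 = 16807^2 = 282475249

Result: 282475249
Multiplications needed: 4 (4 lines after 7^1)

7^10 = 282475249. Using exponentiation by squaring, this requires 4 multiplications. The key idea: if the exponent is even, square the half-power; if odd, multiply by the base once.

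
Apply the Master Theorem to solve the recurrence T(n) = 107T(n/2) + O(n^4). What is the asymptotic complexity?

Master Theorem for T(n) = 107T(n/2) + O(n^4):

a = 107, b = 2, c = 4
log_b(a) = log_2(107) = 6.7415

Case 1: c = 4 < log_2(107) = 6.7415
T(n) = O(n^(log_2 107))

For T(n) = 107T(n/2) + O(n^4): log_2(107) = 6.7415. This is Case 1 of the Master Theorem (c < log_b(a), work dominated by leaves), giving O(n^(log_2 107)).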